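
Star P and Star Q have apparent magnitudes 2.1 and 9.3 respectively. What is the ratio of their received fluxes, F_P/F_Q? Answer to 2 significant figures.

F_P/F_Q ≈ 760

Δm = 2.1 − (9.3) = -7.2
Flux ratio = 10^(−0.4 Δm) = 10^(−0.4 × -7.2) = 10^2.880 = 758.6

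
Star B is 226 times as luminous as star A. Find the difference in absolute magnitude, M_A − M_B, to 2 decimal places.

M_A − M_B ≈ 5.89

Pogson: ΔM = −2.5 log₁₀(ratio) = −2.5 log₁₀(226) = −2.5 × 2.3541 = -5.885
Star B is brighter so has the smaller magnitude: M_A − M_B is positive.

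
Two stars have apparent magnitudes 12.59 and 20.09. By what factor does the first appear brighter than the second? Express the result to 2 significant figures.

1000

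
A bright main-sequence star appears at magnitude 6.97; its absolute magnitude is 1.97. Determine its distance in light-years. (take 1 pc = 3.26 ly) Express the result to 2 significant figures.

d ≈ 330 ly

μ = m − M = 5.000
m − M = 5 log₁₀ d − 5
log₁₀ d = (m − M)/5 + 1 = 2.0000
d = 10^2.0000 = 100.0 pc
= 326.0 ly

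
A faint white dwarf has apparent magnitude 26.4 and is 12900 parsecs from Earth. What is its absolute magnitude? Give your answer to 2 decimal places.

M ≈ 10.85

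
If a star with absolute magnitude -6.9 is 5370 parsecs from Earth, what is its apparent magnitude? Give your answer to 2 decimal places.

m ≈ 6.75

m = M + 5 log₁₀ d − 5 = -6.9 + 5·3.7300 − 5 = 6.750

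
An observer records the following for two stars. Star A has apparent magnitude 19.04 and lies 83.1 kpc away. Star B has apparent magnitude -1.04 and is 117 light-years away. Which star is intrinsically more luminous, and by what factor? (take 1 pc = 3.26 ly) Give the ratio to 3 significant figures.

Star B is more luminous, by a factor of 20.1.

Star A: d = 83.1 kpc = 83100 pc
Star A: M = m − 5 log₁₀ d + 5 = 19.04 − 5·4.9196 + 5 = -0.558
Star B: d = 117 ly / 3.26 = 35.89 pc
Star B: M = m − 5 log₁₀ d + 5 = -1.04 − 5·1.5550 + 5 = -3.815
ΔM = M_A − M_B = -0.558 − (-3.815) = 3.257; smaller M is more luminous → Star B.
L ratio = 10^(0.4 |ΔM|) = 10^1.303 = 20.08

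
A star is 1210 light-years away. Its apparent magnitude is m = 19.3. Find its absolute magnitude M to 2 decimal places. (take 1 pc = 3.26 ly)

d = 1210 ly / 3.26 = 371.2 pc
5 log₁₀(d/10 pc) = 5 log₁₀(371.2) − 5 = 7.848
M = m − 5 log₁₀(d/10) = 19.3 − 7.848 = 11.452

M ≈ 11.45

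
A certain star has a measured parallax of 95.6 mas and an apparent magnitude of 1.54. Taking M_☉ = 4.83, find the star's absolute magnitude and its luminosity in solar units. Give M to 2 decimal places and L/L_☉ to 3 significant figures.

M ≈ 1.44; L/L_☉ ≈ 22.7

d = 1/p = 1000/95.6 mas = 10.46 pc
M = m − 5 log₁₀ d + 5 = 1.54 − 5·1.0195 + 5 = 1.442
M − M_☉ = 1.442 − 4.83 = -3.388
L/L_☉ = 10^(−0.4 × -3.388) = 22.65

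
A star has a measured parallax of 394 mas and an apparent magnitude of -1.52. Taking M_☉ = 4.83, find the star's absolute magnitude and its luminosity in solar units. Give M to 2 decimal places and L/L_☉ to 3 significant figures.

M ≈ 1.46; L/L_☉ ≈ 22.3

d = 1/p = 1000/394 mas = 2.538 pc
M = m − 5 log₁₀ d + 5 = -1.52 − 5·0.4045 + 5 = 1.457
M − M_☉ = 1.457 − 4.83 = -3.373
L/L_☉ = 10^(−0.4 × -3.373) = 22.34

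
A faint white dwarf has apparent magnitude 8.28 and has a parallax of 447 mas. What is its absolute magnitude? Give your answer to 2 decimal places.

M ≈ 11.53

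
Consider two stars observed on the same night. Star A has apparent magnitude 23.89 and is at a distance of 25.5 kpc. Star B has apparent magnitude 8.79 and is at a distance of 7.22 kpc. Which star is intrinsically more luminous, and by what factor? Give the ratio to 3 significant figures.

Star A: d = 25.5 kpc = 25500 pc
Star A: M = m − 5 log₁₀ d + 5 = 23.89 − 5·4.4065 + 5 = 6.857
Star B: d = 7.22 kpc = 7220 pc
Star B: M = m − 5 log₁₀ d + 5 = 8.79 − 5·3.8585 + 5 = -5.503
ΔM = M_A − M_B = 6.857 − (-5.503) = 12.360; smaller M is more luminous → Star B.
L ratio = 10^(0.4 |ΔM|) = 10^4.944 = 87900

Star B is more luminous, by a factor of 87900.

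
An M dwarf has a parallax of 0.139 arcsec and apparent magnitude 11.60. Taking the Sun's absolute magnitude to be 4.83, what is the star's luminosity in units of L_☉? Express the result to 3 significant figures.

d = 1/p = 1/0.139″ = 7.194 pc
M = m − 5 log₁₀ d + 5 = 11.60 − 5·0.8570 + 5 = 12.315
M − M_☉ = 12.315 − 4.83 = 7.485
L/L_☉ = 10^(−0.4 × 7.485) = 1.014×10^-3

L/L_☉ ≈ 1.01×10^-3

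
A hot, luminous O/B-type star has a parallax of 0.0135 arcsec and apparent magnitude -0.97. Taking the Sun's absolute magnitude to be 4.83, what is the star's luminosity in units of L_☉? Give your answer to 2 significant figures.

L/L_☉ ≈ 11000

d = 1/p = 1/0.0135″ = 74.07 pc
M = m − 5 log₁₀ d + 5 = -0.97 − 5·1.8697 + 5 = -5.318
M − M_☉ = -5.318 − 4.83 = -10.148
L/L_☉ = 10^(−0.4 × -10.148) = 11460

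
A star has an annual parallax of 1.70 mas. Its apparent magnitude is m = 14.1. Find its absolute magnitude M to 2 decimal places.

p = 1.70 mas = 1.70×10^-3″ → d = 1/p = 588.2 pc
5 log₁₀(d/10 pc) = 5 log₁₀(588.2) − 5 = 8.848
M = m − 5 log₁₀(d/10) = 14.1 − 8.848 = 5.252

M ≈ 5.25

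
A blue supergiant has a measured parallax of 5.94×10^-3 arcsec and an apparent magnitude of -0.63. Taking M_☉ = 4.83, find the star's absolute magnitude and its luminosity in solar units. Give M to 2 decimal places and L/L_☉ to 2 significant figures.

M ≈ -6.76; L/L_☉ ≈ 43000

d = 1/p = 1/5.94×10^-3″ = 168.4 pc
M = m − 5 log₁₀ d + 5 = -0.63 − 5·2.2262 + 5 = -6.761
M − M_☉ = -6.761 − 4.83 = -11.591
L/L_☉ = 10^(−0.4 × -11.591) = 43290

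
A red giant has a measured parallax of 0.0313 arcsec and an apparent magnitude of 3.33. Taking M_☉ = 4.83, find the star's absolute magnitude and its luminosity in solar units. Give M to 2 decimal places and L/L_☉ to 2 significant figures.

d = 1/p = 1/0.0313″ = 31.95 pc
M = m − 5 log₁₀ d + 5 = 3.33 − 5·1.5045 + 5 = 0.808
M − M_☉ = 0.808 − 4.83 = -4.022
L/L_☉ = 10^(−0.4 × -4.022) = 40.64

M ≈ 0.81; L/L_☉ ≈ 41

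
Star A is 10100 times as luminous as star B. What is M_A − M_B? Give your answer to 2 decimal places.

M_A − M_B ≈ -10.01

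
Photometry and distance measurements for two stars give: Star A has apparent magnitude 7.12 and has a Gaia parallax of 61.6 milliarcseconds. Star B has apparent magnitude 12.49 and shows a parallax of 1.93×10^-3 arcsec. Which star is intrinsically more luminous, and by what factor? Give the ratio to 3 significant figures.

Star A: p = 61.6 mas = 0.0616″ → d = 1/p = 16.23 pc
Star A: M = m − 5 log₁₀ d + 5 = 7.12 − 5·1.2104 + 5 = 6.068
Star B: d = 1/p = 1/1.93×10^-3″ = 518.1 pc
Star B: M = m − 5 log₁₀ d + 5 = 12.49 − 5·2.7144 + 5 = 3.918
ΔM = M_A − M_B = 6.068 − (3.918) = 2.150; smaller M is more luminous → Star B.
L ratio = 10^(0.4 |ΔM|) = 10^0.860 = 7.245

Star B is more luminous, by a factor of 7.25.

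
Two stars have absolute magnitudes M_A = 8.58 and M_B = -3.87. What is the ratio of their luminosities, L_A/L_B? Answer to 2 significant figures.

L_A/L_B ≈ 1.0×10^-5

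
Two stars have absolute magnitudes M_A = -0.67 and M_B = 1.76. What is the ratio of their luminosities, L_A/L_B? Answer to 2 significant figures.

L_A/L_B ≈ 9.4

ΔM = M_A − M_B = -2.43
L_A/L_B = 10^(−0.4 ΔM) = 10^0.972 = 9.376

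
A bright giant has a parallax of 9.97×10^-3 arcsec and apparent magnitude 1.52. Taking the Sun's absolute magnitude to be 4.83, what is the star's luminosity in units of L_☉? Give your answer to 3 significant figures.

d = 1/p = 1/9.97×10^-3″ = 100.3 pc
M = m − 5 log₁₀ d + 5 = 1.52 − 5·2.0013 + 5 = -3.487
M − M_☉ = -3.487 − 4.83 = -8.317
L/L_☉ = 10^(−0.4 × -8.317) = 2121

L/L_☉ ≈ 2120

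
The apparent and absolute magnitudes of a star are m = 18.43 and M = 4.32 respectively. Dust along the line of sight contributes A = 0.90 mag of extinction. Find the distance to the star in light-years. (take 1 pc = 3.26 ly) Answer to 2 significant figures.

d ≈ 14000 ly

m − M = 5 log₁₀(d/10 pc) + A  ⇒  18.43 − (4.32) − 0.90 = 5 log₁₀(d/10)
13.210 = 5 log₁₀(d/10)
log₁₀ d = (m − M − A)/5 + 1 = 3.6420
d = 10^3.6420 = 4385 pc
= 14300 ly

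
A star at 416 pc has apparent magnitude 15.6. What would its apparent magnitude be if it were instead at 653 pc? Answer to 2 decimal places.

m ≈ 16.58

Flux ∝ 1/d², so Δm = 5 log₁₀(d₂/d₁) = 5 log₁₀(653/416) = 0.979
m₂ = m₁ + Δm = 15.6 + (0.979) = 16.579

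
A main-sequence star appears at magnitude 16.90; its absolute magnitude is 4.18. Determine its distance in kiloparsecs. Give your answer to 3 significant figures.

μ = m − M = 12.720
m − M = 5 log₁₀ d − 5
log₁₀ d = (m − M)/5 + 1 = 3.5440
d = 10^3.5440 = 3499 pc
= 3.499 kpc

d ≈ 3.50 kpc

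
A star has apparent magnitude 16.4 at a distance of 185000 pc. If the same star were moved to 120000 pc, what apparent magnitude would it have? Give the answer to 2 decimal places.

Flux ∝ 1/d², so Δm = 5 log₁₀(d₂/d₁) = 5 log₁₀(120000/185000) = -0.940
m₂ = m₁ + Δm = 16.4 + (-0.940) = 15.460

m ≈ 15.46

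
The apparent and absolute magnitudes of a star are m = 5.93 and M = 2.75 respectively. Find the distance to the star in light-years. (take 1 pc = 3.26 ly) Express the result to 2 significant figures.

d ≈ 140 ly

μ = m − M = 3.180
m − M = 5 log₁₀ d − 5
log₁₀ d = (m − M)/5 + 1 = 1.6360
d = 10^1.6360 = 43.25 pc
= 141.0 ly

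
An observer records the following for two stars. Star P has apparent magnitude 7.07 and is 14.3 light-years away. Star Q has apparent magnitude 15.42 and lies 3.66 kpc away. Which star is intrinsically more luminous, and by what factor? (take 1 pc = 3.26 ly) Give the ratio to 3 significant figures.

Star Q is more luminous, by a factor of 318.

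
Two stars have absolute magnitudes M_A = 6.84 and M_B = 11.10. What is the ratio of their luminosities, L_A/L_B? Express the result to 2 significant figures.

L_A/L_B ≈ 51

ΔM = M_A − M_B = -4.26
L_A/L_B = 10^(−0.4 ΔM) = 10^1.704 = 50.58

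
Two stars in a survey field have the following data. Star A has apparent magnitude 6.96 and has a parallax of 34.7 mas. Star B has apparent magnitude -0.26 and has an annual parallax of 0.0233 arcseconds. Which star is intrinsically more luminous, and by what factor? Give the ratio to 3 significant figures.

Star B is more luminous, by a factor of 1710.

Star A: p = 34.7 mas = 0.0347″ → d = 1/p = 28.82 pc
Star A: M = m − 5 log₁₀ d + 5 = 6.96 − 5·1.4597 + 5 = 4.662
Star B: d = 1/p = 1/0.0233″ = 42.92 pc
Star B: M = m − 5 log₁₀ d + 5 = -0.26 − 5·1.6326 + 5 = -3.423
ΔM = M_A − M_B = 4.662 − (-3.423) = 8.085; smaller M is more luminous → Star B.
L ratio = 10^(0.4 |ΔM|) = 10^3.234 = 1714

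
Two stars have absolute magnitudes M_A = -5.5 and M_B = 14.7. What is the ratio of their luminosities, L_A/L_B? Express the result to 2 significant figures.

L_A/L_B ≈ 1.2×10^8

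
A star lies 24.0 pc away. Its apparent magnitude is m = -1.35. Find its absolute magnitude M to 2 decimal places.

M ≈ -3.25

5 log₁₀(d/10 pc) = 5 log₁₀(24.00) − 5 = 1.901
M = m − 5 log₁₀(d/10) = -1.35 − 1.901 = -3.251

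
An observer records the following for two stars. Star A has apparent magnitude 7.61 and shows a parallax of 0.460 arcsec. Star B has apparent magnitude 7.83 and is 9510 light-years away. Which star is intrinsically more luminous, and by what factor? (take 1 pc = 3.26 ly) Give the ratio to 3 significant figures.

Star B is more luminous, by a factor of 1.47×10^6.

Star A: d = 1/p = 1/0.460″ = 2.174 pc
Star A: M = m − 5 log₁₀ d + 5 = 7.61 − 5·0.3372 + 5 = 10.924
Star B: d = 9510 ly / 3.26 = 2917 pc
Star B: M = m − 5 log₁₀ d + 5 = 7.83 − 5·3.4650 + 5 = -4.495
ΔM = M_A − M_B = 10.924 − (-4.495) = 15.419; smaller M is more luminous → Star B.
L ratio = 10^(0.4 |ΔM|) = 10^6.167 = 1.470×10^6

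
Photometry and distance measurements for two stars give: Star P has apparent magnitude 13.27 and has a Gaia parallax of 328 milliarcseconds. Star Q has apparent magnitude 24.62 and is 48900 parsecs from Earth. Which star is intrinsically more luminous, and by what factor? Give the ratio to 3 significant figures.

Star P: p = 328 mas = 0.328″ → d = 1/p = 3.049 pc
Star P: M = m − 5 log₁₀ d + 5 = 13.27 − 5·0.4841 + 5 = 15.849
Star Q: M = m − 5 log₁₀ d + 5 = 24.62 − 5·4.6893 + 5 = 6.173
ΔM = M_P − M_Q = 15.849 − (6.173) = 9.676; smaller M is more luminous → Star Q.
L ratio = 10^(0.4 |ΔM|) = 10^3.870 = 7419

Star Q is more luminous, by a factor of 7420.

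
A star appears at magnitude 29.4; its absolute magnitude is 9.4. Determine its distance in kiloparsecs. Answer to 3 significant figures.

d ≈ 100 kpc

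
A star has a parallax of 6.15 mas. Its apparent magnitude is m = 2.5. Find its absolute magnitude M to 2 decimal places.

M ≈ -3.56

p = 6.15 mas = 6.15×10^-3″ → d = 1/p = 162.6 pc
5 log₁₀(d/10 pc) = 5 log₁₀(162.6) − 5 = 6.056
M = m − 5 log₁₀(d/10) = 2.5 − 6.056 = -3.556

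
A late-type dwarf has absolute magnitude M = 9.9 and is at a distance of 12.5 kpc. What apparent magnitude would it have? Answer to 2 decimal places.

m ≈ 25.38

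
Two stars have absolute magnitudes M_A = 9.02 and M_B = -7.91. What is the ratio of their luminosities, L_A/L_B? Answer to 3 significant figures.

L_A/L_B ≈ 1.69×10^-7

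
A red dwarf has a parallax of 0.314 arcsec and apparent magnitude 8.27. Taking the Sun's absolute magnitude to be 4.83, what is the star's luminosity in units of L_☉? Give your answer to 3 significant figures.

L/L_☉ ≈ 4.27×10^-3

d = 1/p = 1/0.314″ = 3.185 pc
M = m − 5 log₁₀ d + 5 = 8.27 − 5·0.5031 + 5 = 10.755
M − M_☉ = 10.755 − 4.83 = 5.925
L/L_☉ = 10^(−0.4 × 5.925) = 4.267×10^-3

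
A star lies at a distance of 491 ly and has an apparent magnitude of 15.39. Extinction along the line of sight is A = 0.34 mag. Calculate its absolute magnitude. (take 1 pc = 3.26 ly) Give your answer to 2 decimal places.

d = 491 ly / 3.26 = 150.6 pc
5 log₁₀(d/10 pc) = 5 log₁₀(150.6) − 5 = 5.889
M = m − 5 log₁₀(d/10) − A = 15.39 − 5.889 − 0.34 = 9.161

M ≈ 9.16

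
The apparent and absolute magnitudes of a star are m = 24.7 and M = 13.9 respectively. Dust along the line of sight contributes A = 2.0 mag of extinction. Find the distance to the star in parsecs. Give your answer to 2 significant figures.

d ≈ 580 pc

m − M = 5 log₁₀(d/10 pc) + A  ⇒  24.7 − (13.9) − 2.0 = 5 log₁₀(d/10)
8.800 = 5 log₁₀(d/10)
log₁₀ d = (m − M − A)/5 + 1 = 2.7600
d = 10^2.7600 = 575.4 pc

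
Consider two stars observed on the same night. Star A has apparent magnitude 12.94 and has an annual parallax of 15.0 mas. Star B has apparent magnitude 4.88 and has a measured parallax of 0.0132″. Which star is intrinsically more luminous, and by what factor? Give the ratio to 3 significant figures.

Star B is more luminous, by a factor of 2160.

Star A: p = 15.0 mas = 0.0150″ → d = 1/p = 66.67 pc
Star A: M = m − 5 log₁₀ d + 5 = 12.94 − 5·1.8239 + 5 = 8.820
Star B: d = 1/p = 1/0.0132″ = 75.76 pc
Star B: M = m − 5 log₁₀ d + 5 = 4.88 − 5·1.8794 + 5 = 0.483
ΔM = M_A − M_B = 8.820 − (0.483) = 8.338; smaller M is more luminous → Star B.
L ratio = 10^(0.4 |ΔM|) = 10^3.335 = 2163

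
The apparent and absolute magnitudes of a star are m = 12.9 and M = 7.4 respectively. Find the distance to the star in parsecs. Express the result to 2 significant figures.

μ = m − M = 5.500
m − M = 5 log₁₀ d − 5
log₁₀ d = (m − M)/5 + 1 = 2.1000
d = 10^2.1000 = 125.9 pc

d ≈ 130 pc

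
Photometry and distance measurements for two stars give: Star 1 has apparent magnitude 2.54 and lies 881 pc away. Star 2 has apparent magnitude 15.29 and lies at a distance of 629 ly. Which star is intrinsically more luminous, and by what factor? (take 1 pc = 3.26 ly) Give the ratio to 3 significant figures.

Star 1: M = m − 5 log₁₀ d + 5 = 2.54 − 5·2.9450 + 5 = -7.185
Star 2: d = 629 ly / 3.26 = 192.9 pc
Star 2: M = m − 5 log₁₀ d + 5 = 15.29 − 5·2.2854 + 5 = 8.863
ΔM = M_1 − M_2 = -7.185 − (8.863) = -16.048; smaller M is more luminous → Star 1.
L ratio = 10^(0.4 |ΔM|) = 10^6.419 = 2.625×10^6

Star 1 is more luminous, by a factor of 2.62×10^6.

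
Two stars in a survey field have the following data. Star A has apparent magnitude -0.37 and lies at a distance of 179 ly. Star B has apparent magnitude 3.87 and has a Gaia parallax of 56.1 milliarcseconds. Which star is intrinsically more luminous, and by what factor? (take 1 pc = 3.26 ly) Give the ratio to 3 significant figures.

Star A: d = 179 ly / 3.26 = 54.91 pc
Star A: M = m − 5 log₁₀ d + 5 = -0.37 − 5·1.7396 + 5 = -4.068
Star B: p = 56.1 mas = 0.0561″ → d = 1/p = 17.83 pc
Star B: M = m − 5 log₁₀ d + 5 = 3.87 − 5·1.2510 + 5 = 2.615
ΔM = M_A − M_B = -4.068 − (2.615) = -6.683; smaller M is more luminous → Star A.
L ratio = 10^(0.4 |ΔM|) = 10^2.673 = 471.2

Star A is more luminous, by a factor of 471.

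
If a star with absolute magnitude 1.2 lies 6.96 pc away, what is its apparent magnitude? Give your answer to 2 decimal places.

m = M + 5 log₁₀ d − 5 = 1.2 + 5·0.8426 − 5 = 0.413

m ≈ 0.41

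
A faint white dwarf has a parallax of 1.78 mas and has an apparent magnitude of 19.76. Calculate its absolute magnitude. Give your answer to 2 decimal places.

p = 1.78 mas = 1.78×10^-3″ → d = 1/p = 561.8 pc
5 log₁₀(d/10 pc) = 5 log₁₀(561.8) − 5 = 8.748
M = m − 5 log₁₀(d/10) = 19.76 − 8.748 = 11.012

M ≈ 11.01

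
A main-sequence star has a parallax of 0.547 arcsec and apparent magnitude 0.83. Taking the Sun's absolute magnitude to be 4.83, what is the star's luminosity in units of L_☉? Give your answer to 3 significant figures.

L/L_☉ ≈ 1.33

d = 1/p = 1/0.547″ = 1.828 pc
M = m − 5 log₁₀ d + 5 = 0.83 − 5·0.2620 + 5 = 4.520
M − M_☉ = 4.520 − 4.83 = -0.310
L/L_☉ = 10^(−0.4 × -0.310) = 1.331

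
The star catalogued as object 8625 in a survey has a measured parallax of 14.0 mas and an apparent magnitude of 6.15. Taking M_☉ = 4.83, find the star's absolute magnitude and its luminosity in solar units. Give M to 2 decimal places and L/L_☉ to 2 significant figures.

M ≈ 1.88; L/L_☉ ≈ 15

d = 1/p = 1000/14.0 mas = 71.43 pc
M = m − 5 log₁₀ d + 5 = 6.15 − 5·1.8539 + 5 = 1.881
M − M_☉ = 1.881 − 4.83 = -2.949
L/L_☉ = 10^(−0.4 × -2.949) = 15.13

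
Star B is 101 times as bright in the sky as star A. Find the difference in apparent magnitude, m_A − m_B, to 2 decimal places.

m_A − m_B ≈ 5.01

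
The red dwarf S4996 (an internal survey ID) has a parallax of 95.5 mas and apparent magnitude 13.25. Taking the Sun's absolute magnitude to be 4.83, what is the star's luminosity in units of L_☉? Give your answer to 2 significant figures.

L/L_☉ ≈ 4.7×10^-4

d = 1/p = 1000/95.5 mas = 10.47 pc
M = m − 5 log₁₀ d + 5 = 13.25 − 5·1.0200 + 5 = 13.150
M − M_☉ = 13.150 − 4.83 = 8.320
L/L_☉ = 10^(−0.4 × 8.320) = 4.699×10^-4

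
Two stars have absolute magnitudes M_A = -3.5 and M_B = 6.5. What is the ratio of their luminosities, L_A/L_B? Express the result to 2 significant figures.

ΔM = M_A − M_B = -10.0
L_A/L_B = 10^(−0.4 ΔM) = 10^4.000 = 10000

L_A/L_B ≈ 10000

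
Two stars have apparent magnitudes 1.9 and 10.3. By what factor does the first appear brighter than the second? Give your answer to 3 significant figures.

Δm = 1.9 − (10.3) = -8.4
Flux ratio = 10^(−0.4 Δm) = 10^(−0.4 × -8.4) = 10^3.360 = 2291

2290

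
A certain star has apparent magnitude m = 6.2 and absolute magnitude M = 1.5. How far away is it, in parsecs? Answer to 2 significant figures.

Distance modulus: m − M = 6.2 − (1.5) = 4.700
m − M = 5 log₁₀ d − 5
log₁₀ d = (m − M)/5 + 1 = 1.9400
d = 10^1.9400 = 87.10 pc

d ≈ 87 pc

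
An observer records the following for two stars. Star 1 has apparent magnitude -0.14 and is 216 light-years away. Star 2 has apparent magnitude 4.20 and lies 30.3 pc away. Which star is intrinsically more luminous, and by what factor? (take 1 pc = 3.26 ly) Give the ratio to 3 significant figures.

Star 1 is more luminous, by a factor of 260.

Star 1: d = 216 ly / 3.26 = 66.26 pc
Star 1: M = m − 5 log₁₀ d + 5 = -0.14 − 5·1.8212 + 5 = -4.246
Star 2: M = m − 5 log₁₀ d + 5 = 4.20 − 5·1.4814 + 5 = 1.793
ΔM = M_1 − M_2 = -4.246 − (1.793) = -6.039; smaller M is more luminous → Star 1.
L ratio = 10^(0.4 |ΔM|) = 10^2.416 = 260.4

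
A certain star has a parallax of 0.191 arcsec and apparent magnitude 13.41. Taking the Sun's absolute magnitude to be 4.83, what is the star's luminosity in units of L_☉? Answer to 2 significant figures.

d = 1/p = 1/0.191″ = 5.236 pc
M = m − 5 log₁₀ d + 5 = 13.41 − 5·0.7190 + 5 = 14.815
M − M_☉ = 14.815 − 4.83 = 9.985
L/L_☉ = 10^(−0.4 × 9.985) = 1.014×10^-4

L/L_☉ ≈ 1.0×10^-4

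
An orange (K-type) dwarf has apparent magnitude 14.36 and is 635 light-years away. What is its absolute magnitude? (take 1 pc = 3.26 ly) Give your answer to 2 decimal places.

d = 635 ly / 3.26 = 194.8 pc
5 log₁₀(d/10 pc) = 5 log₁₀(194.8) − 5 = 6.448
M = m − 5 log₁₀(d/10) = 14.36 − 6.448 = 7.912

M ≈ 7.91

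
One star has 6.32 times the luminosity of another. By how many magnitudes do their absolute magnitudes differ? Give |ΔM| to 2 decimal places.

|ΔM| ≈ 2.00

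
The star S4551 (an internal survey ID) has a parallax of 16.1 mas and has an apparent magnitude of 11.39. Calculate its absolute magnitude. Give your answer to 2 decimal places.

M ≈ 7.42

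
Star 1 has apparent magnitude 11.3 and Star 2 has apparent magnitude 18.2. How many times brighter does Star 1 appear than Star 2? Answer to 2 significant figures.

580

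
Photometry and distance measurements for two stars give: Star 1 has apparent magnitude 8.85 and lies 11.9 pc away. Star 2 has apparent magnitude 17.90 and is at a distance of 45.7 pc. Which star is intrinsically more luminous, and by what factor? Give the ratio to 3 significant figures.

Star 1: M = m − 5 log₁₀ d + 5 = 8.85 − 5·1.0755 + 5 = 8.472
Star 2: M = m − 5 log₁₀ d + 5 = 17.90 − 5·1.6599 + 5 = 14.600
ΔM = M_1 − M_2 = 8.472 − (14.600) = -6.128; smaller M is more luminous → Star 1.
L ratio = 10^(0.4 |ΔM|) = 10^2.451 = 282.7

Star 1 is more luminous, by a factor of 283.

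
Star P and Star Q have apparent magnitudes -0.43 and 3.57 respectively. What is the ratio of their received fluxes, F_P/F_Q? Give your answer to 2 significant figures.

Δm = -0.43 − (3.57) = -4.00
Flux ratio = 10^(−0.4 Δm) = 10^(−0.4 × -4.00) = 10^1.600 = 39.81

F_P/F_Q ≈ 40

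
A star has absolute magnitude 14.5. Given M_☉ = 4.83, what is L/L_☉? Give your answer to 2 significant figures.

L/L_☉ ≈ 1.4×10^-4

M − M_☉ = 14.5 − 4.83 = 9.670
L/L_☉ = 10^(−0.4 (M − M_☉)) = 10^-3.868 = 1.355×10^-4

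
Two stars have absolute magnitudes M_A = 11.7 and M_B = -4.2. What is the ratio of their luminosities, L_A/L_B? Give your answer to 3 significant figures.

L_A/L_B ≈ 4.37×10^-7

ΔM = M_A − M_B = 15.9
L_A/L_B = 10^(−0.4 ΔM) = 10^-6.360 = 4.365×10^-7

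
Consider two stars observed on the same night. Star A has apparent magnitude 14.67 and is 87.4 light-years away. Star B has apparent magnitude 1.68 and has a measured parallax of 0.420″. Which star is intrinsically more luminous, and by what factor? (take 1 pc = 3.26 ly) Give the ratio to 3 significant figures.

Star A: d = 87.4 ly / 3.26 = 26.81 pc
Star A: M = m − 5 log₁₀ d + 5 = 14.67 − 5·1.4283 + 5 = 12.529
Star B: d = 1/p = 1/0.420″ = 2.381 pc
Star B: M = m − 5 log₁₀ d + 5 = 1.68 − 5·0.3768 + 5 = 4.796
ΔM = M_A − M_B = 12.529 − (4.796) = 7.732; smaller M is more luminous → Star B.
L ratio = 10^(0.4 |ΔM|) = 10^3.093 = 1239

Star B is more luminous, by a factor of 1240.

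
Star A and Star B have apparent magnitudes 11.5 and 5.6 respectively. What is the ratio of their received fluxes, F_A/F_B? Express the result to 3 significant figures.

F_A/F_B ≈ 4.37×10^-3

Magnitude difference = 5.9
Flux ratio = 10^(−0.4 Δm) = 10^(−0.4 × 5.9) = 10^-2.360 = 4.365×10^-3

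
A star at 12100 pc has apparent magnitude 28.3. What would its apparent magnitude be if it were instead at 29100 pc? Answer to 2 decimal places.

m ≈ 30.21

Flux ∝ 1/d², so Δm = 5 log₁₀(d₂/d₁) = 5 log₁₀(29100/12100) = 1.906
m₂ = m₁ + Δm = 28.3 + (1.906) = 30.206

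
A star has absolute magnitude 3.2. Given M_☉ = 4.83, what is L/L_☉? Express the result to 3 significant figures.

L/L_☉ ≈ 4.49

M − M_☉ = 3.2 − 4.83 = -1.630
L/L_☉ = 10^(−0.4 (M − M_☉)) = 10^0.652 = 4.487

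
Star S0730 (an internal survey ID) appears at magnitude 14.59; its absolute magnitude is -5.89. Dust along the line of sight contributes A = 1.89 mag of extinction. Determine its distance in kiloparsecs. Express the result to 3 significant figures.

m − M = 5 log₁₀(d/10 pc) + A  ⇒  14.59 − (-5.89) − 1.89 = 5 log₁₀(d/10)
18.590 = 5 log₁₀(d/10)
log₁₀ d = (m − M − A)/5 + 1 = 4.7180
d = 10^4.7180 = 52240 pc
= 52.24 kpc

d ≈ 52.2 kpc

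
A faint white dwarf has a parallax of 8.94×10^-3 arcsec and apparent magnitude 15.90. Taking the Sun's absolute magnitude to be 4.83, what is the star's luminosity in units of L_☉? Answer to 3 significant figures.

d = 1/p = 1/8.94×10^-3″ = 111.9 pc
M = m − 5 log₁₀ d + 5 = 15.90 − 5·2.0487 + 5 = 10.657
M − M_☉ = 10.657 − 4.83 = 5.827
L/L_☉ = 10^(−0.4 × 5.827) = 4.670×10^-3

L/L_☉ ≈ 4.67×10^-3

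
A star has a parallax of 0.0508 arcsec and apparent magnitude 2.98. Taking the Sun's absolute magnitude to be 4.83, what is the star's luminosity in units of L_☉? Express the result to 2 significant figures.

d = 1/p = 1/0.0508″ = 19.69 pc
M = m − 5 log₁₀ d + 5 = 2.98 − 5·1.2941 + 5 = 1.509
M − M_☉ = 1.509 − 4.83 = -3.321
L/L_☉ = 10^(−0.4 × -3.321) = 21.29

L/L_☉ ≈ 21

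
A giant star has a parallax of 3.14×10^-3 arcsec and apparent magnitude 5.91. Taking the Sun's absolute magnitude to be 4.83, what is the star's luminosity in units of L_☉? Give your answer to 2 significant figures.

L/L_☉ ≈ 380

d = 1/p = 1/3.14×10^-3″ = 318.5 pc
M = m − 5 log₁₀ d + 5 = 5.91 − 5·2.5031 + 5 = -1.605
M − M_☉ = -1.605 − 4.83 = -6.435
L/L_☉ = 10^(−0.4 × -6.435) = 375.1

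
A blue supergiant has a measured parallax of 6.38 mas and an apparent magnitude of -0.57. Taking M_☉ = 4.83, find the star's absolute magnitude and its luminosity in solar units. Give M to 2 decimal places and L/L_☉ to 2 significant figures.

d = 1/p = 1000/6.38 mas = 156.7 pc
M = m − 5 log₁₀ d + 5 = -0.57 − 5·2.1952 + 5 = -6.546
M − M_☉ = -6.546 − 4.83 = -11.376
L/L_☉ = 10^(−0.4 × -11.376) = 35510

M ≈ -6.55; L/L_☉ ≈ 36000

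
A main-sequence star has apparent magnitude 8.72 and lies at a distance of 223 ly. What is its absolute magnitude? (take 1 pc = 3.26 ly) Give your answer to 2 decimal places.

d = 223 ly / 3.26 = 68.40 pc
5 log₁₀(d/10 pc) = 5 log₁₀(68.40) − 5 = 4.175
M = m − 5 log₁₀(d/10) = 8.72 − 4.175 = 4.545

M ≈ 4.54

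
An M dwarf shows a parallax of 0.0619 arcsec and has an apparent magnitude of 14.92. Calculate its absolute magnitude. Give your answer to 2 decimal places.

d = 1/p = 1/0.0619″ = 16.16 pc
5 log₁₀(d/10 pc) = 5 log₁₀(16.16) − 5 = 1.042
M = m − 5 log₁₀(d/10) = 14.92 − 1.042 = 13.878

M ≈ 13.88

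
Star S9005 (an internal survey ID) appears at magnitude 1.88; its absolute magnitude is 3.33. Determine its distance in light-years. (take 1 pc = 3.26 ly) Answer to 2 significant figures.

d ≈ 17 ly

Distance modulus: m − M = 1.88 − (3.33) = -1.450
m − M = 5 log₁₀ d − 5
log₁₀ d = (m − M)/5 + 1 = 0.7100
d = 10^0.7100 = 5.129 pc
= 16.72 ly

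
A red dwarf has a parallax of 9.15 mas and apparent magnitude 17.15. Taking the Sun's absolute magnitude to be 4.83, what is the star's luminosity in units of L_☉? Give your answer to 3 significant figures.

L/L_☉ ≈ 1.41×10^-3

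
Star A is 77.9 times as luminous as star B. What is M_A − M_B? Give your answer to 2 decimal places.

Pogson: ΔM = −2.5 log₁₀(ratio) = −2.5 log₁₀(77.9) = −2.5 × 1.8915 = -4.729
Star A is brighter, so it has the smaller magnitude: the difference is negative.

M_A − M_B ≈ -4.73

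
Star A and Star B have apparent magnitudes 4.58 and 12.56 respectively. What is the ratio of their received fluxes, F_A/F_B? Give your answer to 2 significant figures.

F_A/F_B ≈ 1600

Δm = 4.58 − (12.56) = -7.98
Flux ratio = 10^(−0.4 Δm) = 10^(−0.4 × -7.98) = 10^3.192 = 1556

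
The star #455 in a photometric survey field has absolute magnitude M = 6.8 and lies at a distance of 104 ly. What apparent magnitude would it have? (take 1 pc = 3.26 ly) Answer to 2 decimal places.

m ≈ 9.32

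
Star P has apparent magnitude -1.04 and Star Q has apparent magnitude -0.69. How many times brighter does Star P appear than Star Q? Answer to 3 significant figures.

1.38

Δm = -1.04 − (-0.69) = -0.35
Flux ratio = 10^(−0.4 Δm) = 10^(−0.4 × -0.35) = 10^0.140 = 1.380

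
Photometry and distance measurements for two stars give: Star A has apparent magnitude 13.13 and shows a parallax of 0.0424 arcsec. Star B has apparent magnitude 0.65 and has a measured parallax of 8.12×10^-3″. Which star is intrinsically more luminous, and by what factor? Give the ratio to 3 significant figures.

Star A: d = 1/p = 1/0.0424″ = 23.58 pc
Star A: M = m − 5 log₁₀ d + 5 = 13.13 − 5·1.3726 + 5 = 11.267
Star B: d = 1/p = 1/8.12×10^-3″ = 123.2 pc
Star B: M = m − 5 log₁₀ d + 5 = 0.65 − 5·2.0904 + 5 = -4.802
ΔM = M_A − M_B = 11.267 − (-4.802) = 16.069; smaller M is more luminous → Star B.
L ratio = 10^(0.4 |ΔM|) = 10^6.428 = 2.677×10^6

Star B is more luminous, by a factor of 2.68×10^6.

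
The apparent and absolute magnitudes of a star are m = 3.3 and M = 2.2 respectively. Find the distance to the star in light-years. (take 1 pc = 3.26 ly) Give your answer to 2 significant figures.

μ = m − M = 1.100
m − M = 5 log₁₀ d − 5
log₁₀ d = (m − M)/5 + 1 = 1.2200
d = 10^1.2200 = 16.60 pc
= 54.10 ly

d ≈ 54 ly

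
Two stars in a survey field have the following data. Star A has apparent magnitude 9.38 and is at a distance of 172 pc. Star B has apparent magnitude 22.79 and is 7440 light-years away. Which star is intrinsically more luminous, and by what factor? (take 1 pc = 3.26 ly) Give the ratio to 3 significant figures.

Star A is more luminous, by a factor of 1310.

Star A: M = m − 5 log₁₀ d + 5 = 9.38 − 5·2.2355 + 5 = 3.202
Star B: d = 7440 ly / 3.26 = 2282 pc
Star B: M = m − 5 log₁₀ d + 5 = 22.79 − 5·3.3584 + 5 = 10.998
ΔM = M_A − M_B = 3.202 − (10.998) = -7.796; smaller M is more luminous → Star A.
L ratio = 10^(0.4 |ΔM|) = 10^3.118 = 1313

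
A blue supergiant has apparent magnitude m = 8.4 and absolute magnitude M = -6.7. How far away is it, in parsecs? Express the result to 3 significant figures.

μ = m − M = 15.100
m − M = 5 log₁₀ d − 5
log₁₀ d = (m − M)/5 + 1 = 4.0200
d = 10^4.0200 = 10470 pc

d ≈ 10500 pc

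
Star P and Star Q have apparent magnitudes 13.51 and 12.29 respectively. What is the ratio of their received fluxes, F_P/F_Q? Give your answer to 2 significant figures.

Δm = 13.51 − (12.29) = 1.22
Flux ratio = 10^(−0.4 Δm) = 10^(−0.4 × 1.22) = 10^-0.488 = 0.3251

F_P/F_Q ≈ 0.33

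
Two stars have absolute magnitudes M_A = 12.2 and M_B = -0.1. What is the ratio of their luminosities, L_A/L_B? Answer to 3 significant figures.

L_A/L_B ≈ 1.20×10^-5

ΔM = M_A − M_B = 12.3
L_A/L_B = 10^(−0.4 ΔM) = 10^-4.920 = 1.202×10^-5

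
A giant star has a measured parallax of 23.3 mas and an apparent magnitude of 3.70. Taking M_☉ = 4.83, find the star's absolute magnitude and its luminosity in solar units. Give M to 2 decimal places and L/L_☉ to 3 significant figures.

M ≈ 0.54; L/L_☉ ≈ 52.2

d = 1/p = 1000/23.3 mas = 42.92 pc
M = m − 5 log₁₀ d + 5 = 3.70 − 5·1.6326 + 5 = 0.537
M − M_☉ = 0.537 − 4.83 = -4.293
L/L_☉ = 10^(−0.4 × -4.293) = 52.15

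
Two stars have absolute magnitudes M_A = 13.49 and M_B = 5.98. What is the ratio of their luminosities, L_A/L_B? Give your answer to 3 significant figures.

L_A/L_B ≈ 9.91×10^-4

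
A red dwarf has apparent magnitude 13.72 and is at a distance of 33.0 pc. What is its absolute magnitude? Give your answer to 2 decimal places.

M ≈ 11.13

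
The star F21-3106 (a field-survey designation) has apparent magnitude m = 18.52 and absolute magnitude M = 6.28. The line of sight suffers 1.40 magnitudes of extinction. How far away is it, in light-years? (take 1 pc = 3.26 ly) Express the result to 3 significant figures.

m − M = 5 log₁₀(d/10 pc) + A  ⇒  18.52 − (6.28) − 1.40 = 5 log₁₀(d/10)
10.840 = 5 log₁₀(d/10)
log₁₀ d = (m − M − A)/5 + 1 = 3.1680
d = 10^3.1680 = 1472 pc
= 4800 ly

d ≈ 4800 ly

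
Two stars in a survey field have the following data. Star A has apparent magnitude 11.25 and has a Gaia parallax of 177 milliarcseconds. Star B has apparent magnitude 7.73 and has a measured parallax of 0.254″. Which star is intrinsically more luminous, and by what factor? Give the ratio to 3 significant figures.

Star B is more luminous, by a factor of 12.4.

Star A: p = 177 mas = 0.177″ → d = 1/p = 5.650 pc
Star A: M = m − 5 log₁₀ d + 5 = 11.25 − 5·0.7520 + 5 = 12.490
Star B: d = 1/p = 1/0.254″ = 3.937 pc
Star B: M = m − 5 log₁₀ d + 5 = 7.73 − 5·0.5952 + 5 = 9.754
ΔM = M_A − M_B = 12.490 − (9.754) = 2.736; smaller M is more luminous → Star B.
L ratio = 10^(0.4 |ΔM|) = 10^1.094 = 12.42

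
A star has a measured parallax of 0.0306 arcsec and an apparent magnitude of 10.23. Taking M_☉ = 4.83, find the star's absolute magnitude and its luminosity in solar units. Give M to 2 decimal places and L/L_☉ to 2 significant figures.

d = 1/p = 1/0.0306″ = 32.68 pc
M = m − 5 log₁₀ d + 5 = 10.23 − 5·1.5143 + 5 = 7.659
M − M_☉ = 7.659 − 4.83 = 2.829
L/L_☉ = 10^(−0.4 × 2.829) = 0.07389

M ≈ 7.66; L/L_☉ ≈ 0.074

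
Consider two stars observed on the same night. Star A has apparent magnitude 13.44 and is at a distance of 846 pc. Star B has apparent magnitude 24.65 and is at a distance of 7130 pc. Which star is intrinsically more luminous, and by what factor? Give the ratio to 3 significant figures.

Star A: M = m − 5 log₁₀ d + 5 = 13.44 − 5·2.9274 + 5 = 3.803
Star B: M = m − 5 log₁₀ d + 5 = 24.65 − 5·3.8531 + 5 = 10.385
ΔM = M_A − M_B = 3.803 − (10.385) = -6.581; smaller M is more luminous → Star A.
L ratio = 10^(0.4 |ΔM|) = 10^2.633 = 429.1

Star A is more luminous, by a factor of 429.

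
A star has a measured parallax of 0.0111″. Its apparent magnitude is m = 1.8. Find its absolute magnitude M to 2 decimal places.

M ≈ -2.97

d = 1/p = 1/0.0111″ = 90.09 pc
5 log₁₀(d/10 pc) = 5 log₁₀(90.09) − 5 = 4.773
M = m − 5 log₁₀(d/10) = 1.8 − 4.773 = -2.973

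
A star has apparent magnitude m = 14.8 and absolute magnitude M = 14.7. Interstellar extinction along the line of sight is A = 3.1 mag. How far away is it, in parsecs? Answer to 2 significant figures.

d ≈ 2.5 pc

m − M = 5 log₁₀(d/10 pc) + A  ⇒  14.8 − (14.7) − 3.1 = 5 log₁₀(d/10)
-3.000 = 5 log₁₀(d/10)
log₁₀ d = (m − M − A)/5 + 1 = 0.4000
d = 10^0.4000 = 2.512 pc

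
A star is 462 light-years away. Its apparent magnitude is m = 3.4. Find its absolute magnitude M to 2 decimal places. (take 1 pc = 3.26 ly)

M ≈ -2.36

d = 462 ly / 3.26 = 141.7 pc
5 log₁₀(d/10 pc) = 5 log₁₀(141.7) − 5 = 5.757
M = m − 5 log₁₀(d/10) = 3.4 − 5.757 = -2.357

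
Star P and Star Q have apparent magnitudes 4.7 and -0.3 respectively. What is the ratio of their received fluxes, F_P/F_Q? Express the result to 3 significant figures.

Magnitude difference = 5.0
Flux ratio = 10^(−0.4 Δm) = 10^(−0.4 × 5.0) = 10^-2.000 = 0.01000

F_P/F_Q ≈ 0.0100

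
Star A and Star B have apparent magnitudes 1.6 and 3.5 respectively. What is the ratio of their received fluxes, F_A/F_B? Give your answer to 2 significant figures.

F_A/F_B ≈ 5.8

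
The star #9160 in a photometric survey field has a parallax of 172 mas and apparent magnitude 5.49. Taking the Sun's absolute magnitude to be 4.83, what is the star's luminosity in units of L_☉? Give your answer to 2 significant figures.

L/L_☉ ≈ 0.18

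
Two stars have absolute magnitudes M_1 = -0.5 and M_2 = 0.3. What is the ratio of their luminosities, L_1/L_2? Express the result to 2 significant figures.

L_1/L_2 ≈ 2.1

ΔM = M_1 − M_2 = -0.8
L_1/L_2 = 10^(−0.4 ΔM) = 10^0.320 = 2.089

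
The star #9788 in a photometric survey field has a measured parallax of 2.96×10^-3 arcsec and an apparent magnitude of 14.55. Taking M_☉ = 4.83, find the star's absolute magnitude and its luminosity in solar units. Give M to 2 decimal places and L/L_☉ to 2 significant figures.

M ≈ 6.91; L/L_☉ ≈ 0.15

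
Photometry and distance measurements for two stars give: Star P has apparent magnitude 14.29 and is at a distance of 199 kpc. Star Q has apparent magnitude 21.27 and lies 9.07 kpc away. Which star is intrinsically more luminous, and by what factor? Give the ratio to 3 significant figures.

Star P: d = 199 kpc = 199000 pc
Star P: M = m − 5 log₁₀ d + 5 = 14.29 − 5·5.2989 + 5 = -7.204
Star Q: d = 9.07 kpc = 9070 pc
Star Q: M = m − 5 log₁₀ d + 5 = 21.27 − 5·3.9576 + 5 = 6.482
ΔM = M_P − M_Q = -7.204 − (6.482) = -13.686; smaller M is more luminous → Star P.
L ratio = 10^(0.4 |ΔM|) = 10^5.474 = 298200

Star P is more luminous, by a factor of 298000.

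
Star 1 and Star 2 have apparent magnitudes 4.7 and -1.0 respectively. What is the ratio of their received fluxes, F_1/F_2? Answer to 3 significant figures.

Magnitude difference = 5.7
Flux ratio = 10^(−0.4 Δm) = 10^(−0.4 × 5.7) = 10^-2.280 = 5.248×10^-3

F_1/F_2 ≈ 5.25×10^-3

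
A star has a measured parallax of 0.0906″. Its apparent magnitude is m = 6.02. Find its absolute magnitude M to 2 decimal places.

M ≈ 5.81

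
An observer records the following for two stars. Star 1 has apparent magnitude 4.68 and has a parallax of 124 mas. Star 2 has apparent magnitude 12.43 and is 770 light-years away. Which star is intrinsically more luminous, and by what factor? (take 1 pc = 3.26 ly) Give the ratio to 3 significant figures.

Star 1 is more luminous, by a factor of 1.47.

Star 1: p = 124 mas = 0.124″ → d = 1/p = 8.065 pc
Star 1: M = m − 5 log₁₀ d + 5 = 4.68 − 5·0.9066 + 5 = 5.147
Star 2: d = 770 ly / 3.26 = 236.2 pc
Star 2: M = m − 5 log₁₀ d + 5 = 12.43 − 5·2.3733 + 5 = 5.564
ΔM = M_1 − M_2 = 5.147 − (5.564) = -0.417; smaller M is more luminous → Star 1.
L ratio = 10^(0.4 |ΔM|) = 10^0.167 = 1.468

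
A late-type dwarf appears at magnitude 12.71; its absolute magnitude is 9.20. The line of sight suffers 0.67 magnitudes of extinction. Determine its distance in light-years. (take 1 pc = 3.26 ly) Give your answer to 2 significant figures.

m − M = 5 log₁₀(d/10 pc) + A  ⇒  12.71 − (9.20) − 0.67 = 5 log₁₀(d/10)
2.840 = 5 log₁₀(d/10)
log₁₀ d = (m − M − A)/5 + 1 = 1.5680
d = 10^1.5680 = 36.98 pc
= 120.6 ly

d ≈ 120 ly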